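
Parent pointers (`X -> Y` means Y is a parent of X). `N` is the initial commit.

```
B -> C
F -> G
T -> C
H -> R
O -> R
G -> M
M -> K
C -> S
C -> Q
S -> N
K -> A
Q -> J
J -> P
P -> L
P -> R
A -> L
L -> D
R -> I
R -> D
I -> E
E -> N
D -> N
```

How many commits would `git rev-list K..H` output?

Reachable from H: {D, E, H, I, N, R}.
Reachable from K: {A, D, K, L, N}.
In H's history but not K's: {E, H, I, R} — 4 commits.

4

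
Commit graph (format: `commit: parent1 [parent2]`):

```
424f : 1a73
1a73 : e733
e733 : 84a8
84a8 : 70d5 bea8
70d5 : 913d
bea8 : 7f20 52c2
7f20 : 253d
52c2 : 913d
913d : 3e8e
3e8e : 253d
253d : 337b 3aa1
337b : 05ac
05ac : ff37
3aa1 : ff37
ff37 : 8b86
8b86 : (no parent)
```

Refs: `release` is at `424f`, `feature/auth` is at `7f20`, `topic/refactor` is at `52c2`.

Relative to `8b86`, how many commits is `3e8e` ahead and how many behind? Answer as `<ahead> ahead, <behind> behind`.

Reachable from 3e8e: {05ac, 253d, 337b, 3aa1, 3e8e, 8b86, ff37}.
Reachable from 8b86: {8b86}.
Only in 3e8e's history (ahead): {05ac, 253d, 337b, 3aa1, 3e8e, ff37} — 6.
Only in 8b86's history (behind): {} — 0.

6 ahead, 0 behind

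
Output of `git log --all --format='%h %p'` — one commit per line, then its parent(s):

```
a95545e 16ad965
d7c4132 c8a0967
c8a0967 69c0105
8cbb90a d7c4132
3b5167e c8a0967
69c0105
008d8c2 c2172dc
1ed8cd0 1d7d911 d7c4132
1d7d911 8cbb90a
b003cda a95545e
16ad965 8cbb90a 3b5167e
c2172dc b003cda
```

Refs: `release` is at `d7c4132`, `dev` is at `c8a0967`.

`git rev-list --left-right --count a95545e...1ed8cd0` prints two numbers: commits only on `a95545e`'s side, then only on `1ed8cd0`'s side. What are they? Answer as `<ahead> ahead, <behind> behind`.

Reachable from a95545e: {16ad965, 3b5167e, 69c0105, 8cbb90a, a95545e, c8a0967, d7c4132}.
Reachable from 1ed8cd0: {1d7d911, 1ed8cd0, 69c0105, 8cbb90a, c8a0967, d7c4132}.
Only in a95545e's history (ahead): {16ad965, 3b5167e, a95545e} — 3.
Only in 1ed8cd0's history (behind): {1d7d911, 1ed8cd0} — 2.

3 ahead, 2 behind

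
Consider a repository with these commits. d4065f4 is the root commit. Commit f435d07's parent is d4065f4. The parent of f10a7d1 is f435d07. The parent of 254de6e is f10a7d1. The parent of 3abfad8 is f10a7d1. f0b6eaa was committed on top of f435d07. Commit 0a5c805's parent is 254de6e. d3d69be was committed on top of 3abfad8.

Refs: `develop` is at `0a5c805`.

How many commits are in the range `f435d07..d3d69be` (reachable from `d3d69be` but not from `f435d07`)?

Reachable from d3d69be: {3abfad8, d3d69be, d4065f4, f10a7d1, f435d07}.
Reachable from f435d07: {d4065f4, f435d07}.
In d3d69be's history but not f435d07's: {3abfad8, d3d69be, f10a7d1} — 3 commits.

3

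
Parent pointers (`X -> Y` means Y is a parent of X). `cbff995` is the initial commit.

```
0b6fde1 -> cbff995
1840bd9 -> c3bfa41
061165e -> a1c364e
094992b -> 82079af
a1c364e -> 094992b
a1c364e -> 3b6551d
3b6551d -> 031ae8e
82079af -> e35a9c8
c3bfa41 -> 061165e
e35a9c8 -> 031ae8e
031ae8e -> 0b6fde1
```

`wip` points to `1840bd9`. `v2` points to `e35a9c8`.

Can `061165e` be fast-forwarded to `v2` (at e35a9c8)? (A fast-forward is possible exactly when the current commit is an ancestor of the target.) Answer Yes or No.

A fast-forward from 061165e to e35a9c8 is possible iff 061165e is an ancestor of e35a9c8.
Ancestors of e35a9c8: {031ae8e, 0b6fde1, cbff995, e35a9c8}.
061165e is not among them, so fast-forward is not possible.

No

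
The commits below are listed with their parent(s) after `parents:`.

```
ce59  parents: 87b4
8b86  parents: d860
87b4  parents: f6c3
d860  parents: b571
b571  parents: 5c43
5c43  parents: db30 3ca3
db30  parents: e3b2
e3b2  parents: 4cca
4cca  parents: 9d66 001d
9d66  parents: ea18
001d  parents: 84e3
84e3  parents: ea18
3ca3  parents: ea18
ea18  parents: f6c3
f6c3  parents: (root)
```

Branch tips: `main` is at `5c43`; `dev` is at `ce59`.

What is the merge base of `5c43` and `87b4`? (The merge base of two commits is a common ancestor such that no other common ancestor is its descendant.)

Ancestors of 5c43: {001d, 3ca3, 4cca, 5c43, 84e3, 9d66, db30, e3b2, ea18, f6c3}.
Ancestors of 87b4: {87b4, f6c3}.
Common ancestors: {f6c3}.
The only common ancestor is f6c3, so it is the merge base.

f6c3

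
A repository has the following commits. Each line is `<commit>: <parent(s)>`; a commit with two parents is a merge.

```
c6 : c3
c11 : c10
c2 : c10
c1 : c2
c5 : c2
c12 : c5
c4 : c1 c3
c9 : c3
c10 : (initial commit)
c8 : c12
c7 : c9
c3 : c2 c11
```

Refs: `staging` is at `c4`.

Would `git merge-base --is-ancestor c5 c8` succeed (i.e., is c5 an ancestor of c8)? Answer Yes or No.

Yes

Ancestors of c8 (commits reachable by following parents): {c10, c12, c2, c5, c8}.
c5 is in that set, so it is an ancestor of c8.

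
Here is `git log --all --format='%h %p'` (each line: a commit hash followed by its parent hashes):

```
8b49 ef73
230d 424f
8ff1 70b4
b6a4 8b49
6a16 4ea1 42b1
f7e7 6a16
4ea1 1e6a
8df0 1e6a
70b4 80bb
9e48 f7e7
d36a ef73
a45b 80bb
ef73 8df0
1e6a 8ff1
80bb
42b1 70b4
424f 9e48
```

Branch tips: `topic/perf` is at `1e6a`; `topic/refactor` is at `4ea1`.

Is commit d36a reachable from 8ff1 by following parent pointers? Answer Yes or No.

Ancestors of 8ff1: {70b4, 80bb, 8ff1}.
d36a is not in that set, so it is not an ancestor of 8ff1.

No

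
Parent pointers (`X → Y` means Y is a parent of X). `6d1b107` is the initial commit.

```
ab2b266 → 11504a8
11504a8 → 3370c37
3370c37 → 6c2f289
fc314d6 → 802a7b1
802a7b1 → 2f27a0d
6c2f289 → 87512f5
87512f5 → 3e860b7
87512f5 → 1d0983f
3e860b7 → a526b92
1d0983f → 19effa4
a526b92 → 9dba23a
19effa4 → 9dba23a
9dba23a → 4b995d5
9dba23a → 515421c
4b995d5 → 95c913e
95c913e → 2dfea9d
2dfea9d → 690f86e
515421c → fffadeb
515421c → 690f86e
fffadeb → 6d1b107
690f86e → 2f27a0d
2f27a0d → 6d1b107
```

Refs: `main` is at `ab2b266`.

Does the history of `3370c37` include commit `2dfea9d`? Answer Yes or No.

Ancestors of 3370c37 (commits reachable by following parents): {19effa4, 1d0983f, 2dfea9d, 2f27a0d, 3370c37, 3e860b7, 4b995d5, 515421c, 690f86e, 6c2f289, 6d1b107, 87512f5, 95c913e, 9dba23a, a526b92, fffadeb}.
2dfea9d is in that set, so it is an ancestor of 3370c37.

Yes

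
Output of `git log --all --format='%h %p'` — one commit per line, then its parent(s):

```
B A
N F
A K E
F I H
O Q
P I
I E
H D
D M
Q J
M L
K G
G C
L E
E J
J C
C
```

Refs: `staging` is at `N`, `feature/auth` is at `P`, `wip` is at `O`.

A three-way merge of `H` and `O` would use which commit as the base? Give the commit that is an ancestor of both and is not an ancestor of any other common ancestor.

J

Ancestors of H: {C, D, E, H, J, L, M}.
Ancestors of O: {C, J, O, Q}.
Common ancestors: {C, J}.
Among these, J is not an ancestor of any other common ancestor — it is the merge base.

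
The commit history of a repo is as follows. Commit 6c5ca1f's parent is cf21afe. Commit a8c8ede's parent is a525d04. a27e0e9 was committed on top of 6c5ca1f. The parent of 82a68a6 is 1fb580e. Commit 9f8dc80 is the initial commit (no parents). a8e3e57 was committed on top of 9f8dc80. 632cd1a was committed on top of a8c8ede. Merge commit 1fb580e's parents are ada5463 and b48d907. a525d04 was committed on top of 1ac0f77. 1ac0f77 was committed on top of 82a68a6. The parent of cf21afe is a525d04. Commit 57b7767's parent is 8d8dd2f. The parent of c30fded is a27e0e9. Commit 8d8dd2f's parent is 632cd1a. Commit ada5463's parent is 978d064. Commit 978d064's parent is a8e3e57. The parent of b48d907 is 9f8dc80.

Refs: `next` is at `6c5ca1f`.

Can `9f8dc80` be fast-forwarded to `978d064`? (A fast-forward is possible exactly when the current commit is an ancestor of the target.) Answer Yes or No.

Yes

A fast-forward from 9f8dc80 to 978d064 is possible iff 9f8dc80 is an ancestor of 978d064.
Ancestors of 978d064: {978d064, 9f8dc80, a8e3e57}.
9f8dc80 is among them, so fast-forward is possible.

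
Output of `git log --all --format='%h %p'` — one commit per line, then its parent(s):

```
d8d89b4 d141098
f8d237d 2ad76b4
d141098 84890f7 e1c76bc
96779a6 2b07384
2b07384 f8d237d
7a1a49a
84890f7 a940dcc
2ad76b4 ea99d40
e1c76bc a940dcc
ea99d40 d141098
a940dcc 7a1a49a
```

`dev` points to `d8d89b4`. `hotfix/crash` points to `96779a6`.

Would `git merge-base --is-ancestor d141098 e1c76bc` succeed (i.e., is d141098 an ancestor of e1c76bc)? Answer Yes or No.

No

Ancestors of e1c76bc: {7a1a49a, a940dcc, e1c76bc}.
d141098 is not in that set, so it is not an ancestor of e1c76bc.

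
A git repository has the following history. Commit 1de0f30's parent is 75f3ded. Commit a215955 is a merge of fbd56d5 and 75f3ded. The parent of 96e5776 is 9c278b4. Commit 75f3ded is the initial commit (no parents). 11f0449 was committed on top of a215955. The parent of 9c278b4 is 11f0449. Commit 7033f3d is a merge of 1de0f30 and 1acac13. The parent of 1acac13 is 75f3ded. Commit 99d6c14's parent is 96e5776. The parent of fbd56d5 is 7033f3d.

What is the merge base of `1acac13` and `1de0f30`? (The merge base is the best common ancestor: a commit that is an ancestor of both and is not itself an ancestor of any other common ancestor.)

Ancestors of 1acac13: {1acac13, 75f3ded}.
Ancestors of 1de0f30: {1de0f30, 75f3ded}.
Common ancestors: {75f3ded}.
The only common ancestor is 75f3ded, so it is the merge base.

75f3ded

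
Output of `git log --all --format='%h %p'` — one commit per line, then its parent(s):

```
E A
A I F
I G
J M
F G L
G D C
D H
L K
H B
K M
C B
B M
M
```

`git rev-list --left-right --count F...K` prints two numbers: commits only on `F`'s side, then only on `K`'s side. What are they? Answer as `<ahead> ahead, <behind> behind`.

Reachable from F: {B, C, D, F, G, H, K, L, M}.
Reachable from K: {K, M}.
Only in F's history (ahead): {B, C, D, F, G, H, L} — 7.
Only in K's history (behind): {} — 0.

7 ahead, 0 behind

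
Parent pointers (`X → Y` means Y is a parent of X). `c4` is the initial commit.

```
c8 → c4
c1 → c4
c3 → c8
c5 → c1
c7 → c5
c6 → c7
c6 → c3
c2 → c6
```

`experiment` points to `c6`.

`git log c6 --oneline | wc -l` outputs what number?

7

Walking parent pointers from c6: reachable set = {c1, c3, c4, c5, c6, c7, c8}.
That is 7 commits.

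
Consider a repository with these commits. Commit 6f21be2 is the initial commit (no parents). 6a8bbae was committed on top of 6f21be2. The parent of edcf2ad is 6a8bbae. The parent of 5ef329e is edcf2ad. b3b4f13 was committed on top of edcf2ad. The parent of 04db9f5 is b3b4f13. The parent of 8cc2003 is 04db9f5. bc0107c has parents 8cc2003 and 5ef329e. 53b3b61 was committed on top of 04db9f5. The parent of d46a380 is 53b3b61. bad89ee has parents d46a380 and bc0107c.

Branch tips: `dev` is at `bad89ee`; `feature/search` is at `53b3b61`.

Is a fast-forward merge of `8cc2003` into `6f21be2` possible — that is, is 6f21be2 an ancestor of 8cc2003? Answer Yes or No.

A fast-forward from 6f21be2 to 8cc2003 is possible iff 6f21be2 is an ancestor of 8cc2003.
Ancestors of 8cc2003: {04db9f5, 6a8bbae, 6f21be2, 8cc2003, b3b4f13, edcf2ad}.
6f21be2 is among them, so fast-forward is possible.

Yes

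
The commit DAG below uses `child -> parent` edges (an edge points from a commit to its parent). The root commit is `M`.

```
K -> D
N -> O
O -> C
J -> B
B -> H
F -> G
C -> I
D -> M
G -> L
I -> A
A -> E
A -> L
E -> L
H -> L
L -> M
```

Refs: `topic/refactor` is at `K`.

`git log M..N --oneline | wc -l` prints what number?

7

Reachable from N: {A, C, E, I, L, M, N, O}.
Reachable from M: {M}.
In N's history but not M's: {A, C, E, I, L, N, O} — 7 commits.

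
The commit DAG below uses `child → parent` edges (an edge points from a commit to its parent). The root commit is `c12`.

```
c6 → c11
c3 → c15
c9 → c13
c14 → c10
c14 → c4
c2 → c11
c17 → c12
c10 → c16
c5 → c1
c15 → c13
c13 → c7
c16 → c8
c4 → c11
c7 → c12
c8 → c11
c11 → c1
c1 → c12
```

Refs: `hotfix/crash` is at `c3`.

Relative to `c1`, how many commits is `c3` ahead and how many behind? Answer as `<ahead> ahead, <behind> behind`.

4 ahead, 1 behind

Reachable from c3: {c12, c13, c15, c3, c7}.
Reachable from c1: {c1, c12}.
Only in c3's history (ahead): {c13, c15, c3, c7} — 4.
Only in c1's history (behind): {c1} — 1.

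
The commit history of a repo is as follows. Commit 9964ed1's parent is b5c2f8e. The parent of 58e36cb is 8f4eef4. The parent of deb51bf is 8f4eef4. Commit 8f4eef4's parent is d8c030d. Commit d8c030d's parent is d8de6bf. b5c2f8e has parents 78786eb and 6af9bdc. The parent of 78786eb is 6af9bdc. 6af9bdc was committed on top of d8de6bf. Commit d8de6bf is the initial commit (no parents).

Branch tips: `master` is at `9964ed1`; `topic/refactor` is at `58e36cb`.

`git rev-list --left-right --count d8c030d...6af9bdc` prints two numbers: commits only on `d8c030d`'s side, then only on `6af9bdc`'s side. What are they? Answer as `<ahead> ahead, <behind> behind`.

Reachable from d8c030d: {d8c030d, d8de6bf}.
Reachable from 6af9bdc: {6af9bdc, d8de6bf}.
Only in d8c030d's history (ahead): {d8c030d} — 1.
Only in 6af9bdc's history (behind): {6af9bdc} — 1.

1 ahead, 1 behind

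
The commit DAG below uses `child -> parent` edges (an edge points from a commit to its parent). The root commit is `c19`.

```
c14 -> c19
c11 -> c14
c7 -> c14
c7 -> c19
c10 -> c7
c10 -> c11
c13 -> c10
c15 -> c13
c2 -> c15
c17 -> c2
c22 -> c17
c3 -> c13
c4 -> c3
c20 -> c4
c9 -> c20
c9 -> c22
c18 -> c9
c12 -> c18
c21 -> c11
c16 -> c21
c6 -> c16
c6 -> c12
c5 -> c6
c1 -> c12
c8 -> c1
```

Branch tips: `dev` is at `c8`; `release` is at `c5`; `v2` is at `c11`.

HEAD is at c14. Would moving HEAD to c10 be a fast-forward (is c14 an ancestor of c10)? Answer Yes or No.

A fast-forward from c14 to c10 is possible iff c14 is an ancestor of c10.
Ancestors of c10: {c10, c11, c14, c19, c7}.
c14 is among them, so fast-forward is possible.

Yes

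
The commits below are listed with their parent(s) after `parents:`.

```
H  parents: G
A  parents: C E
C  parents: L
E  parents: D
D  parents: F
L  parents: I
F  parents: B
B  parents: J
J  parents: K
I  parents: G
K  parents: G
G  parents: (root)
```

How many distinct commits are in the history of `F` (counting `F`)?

Walking parent pointers from F: reachable set = {B, F, G, J, K}.
That is 5 commits.

5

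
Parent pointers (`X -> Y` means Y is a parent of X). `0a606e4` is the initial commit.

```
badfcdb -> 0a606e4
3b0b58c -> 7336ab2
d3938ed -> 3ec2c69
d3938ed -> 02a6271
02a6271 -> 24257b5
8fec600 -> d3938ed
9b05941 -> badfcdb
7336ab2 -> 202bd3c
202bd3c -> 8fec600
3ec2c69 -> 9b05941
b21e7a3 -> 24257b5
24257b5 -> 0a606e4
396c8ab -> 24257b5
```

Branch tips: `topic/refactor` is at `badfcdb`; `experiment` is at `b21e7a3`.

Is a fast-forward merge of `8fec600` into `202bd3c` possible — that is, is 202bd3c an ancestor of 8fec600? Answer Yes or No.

A fast-forward from 202bd3c to 8fec600 is possible iff 202bd3c is an ancestor of 8fec600.
Ancestors of 8fec600: {02a6271, 0a606e4, 24257b5, 3ec2c69, 8fec600, 9b05941, badfcdb, d3938ed}.
202bd3c is not among them, so fast-forward is not possible.

No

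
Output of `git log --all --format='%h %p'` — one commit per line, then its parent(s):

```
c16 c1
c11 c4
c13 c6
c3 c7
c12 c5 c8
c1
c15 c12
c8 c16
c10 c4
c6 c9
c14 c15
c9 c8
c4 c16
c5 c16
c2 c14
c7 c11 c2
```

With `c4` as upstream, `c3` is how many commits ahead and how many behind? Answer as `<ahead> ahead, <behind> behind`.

9 ahead, 0 behind

Reachable from c3: {c1, c11, c12, c14, c15, c16, c2, c3, c4, c5, c7, c8}.
Reachable from c4: {c1, c16, c4}.
Only in c3's history (ahead): {c11, c12, c14, c15, c2, c3, c5, c7, c8} — 9.
Only in c4's history (behind): {} — 0.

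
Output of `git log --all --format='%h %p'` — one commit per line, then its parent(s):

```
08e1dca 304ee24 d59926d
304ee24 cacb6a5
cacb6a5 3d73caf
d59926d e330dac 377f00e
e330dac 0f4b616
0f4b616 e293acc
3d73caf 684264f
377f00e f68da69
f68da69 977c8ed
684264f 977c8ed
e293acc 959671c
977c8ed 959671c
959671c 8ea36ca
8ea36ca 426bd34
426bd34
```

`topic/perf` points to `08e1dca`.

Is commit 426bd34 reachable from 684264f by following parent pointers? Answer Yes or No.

Ancestors of 684264f (commits reachable by following parents): {426bd34, 684264f, 8ea36ca, 959671c, 977c8ed}.
426bd34 is in that set, so it is an ancestor of 684264f.

Yes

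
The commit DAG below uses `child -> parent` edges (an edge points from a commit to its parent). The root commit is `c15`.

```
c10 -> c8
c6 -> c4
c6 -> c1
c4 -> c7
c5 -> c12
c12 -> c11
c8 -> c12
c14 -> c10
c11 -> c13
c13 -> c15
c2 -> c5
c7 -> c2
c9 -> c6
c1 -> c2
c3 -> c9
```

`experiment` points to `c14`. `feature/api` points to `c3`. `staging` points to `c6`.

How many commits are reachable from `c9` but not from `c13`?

9

Reachable from c9: {c1, c11, c12, c13, c15, c2, c4, c5, c6, c7, c9}.
Reachable from c13: {c13, c15}.
In c9's history but not c13's: {c1, c11, c12, c2, c4, c5, c6, c7, c9} — 9 commits.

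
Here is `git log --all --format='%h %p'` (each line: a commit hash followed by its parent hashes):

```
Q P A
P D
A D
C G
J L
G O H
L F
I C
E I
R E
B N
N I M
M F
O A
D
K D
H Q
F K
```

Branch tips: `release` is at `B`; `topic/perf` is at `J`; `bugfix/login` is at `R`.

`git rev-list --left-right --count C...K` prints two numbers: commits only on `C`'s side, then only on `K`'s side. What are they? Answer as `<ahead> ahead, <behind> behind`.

Reachable from C: {A, C, D, G, H, O, P, Q}.
Reachable from K: {D, K}.
Only in C's history (ahead): {A, C, G, H, O, P, Q} — 7.
Only in K's history (behind): {K} — 1.

7 ahead, 1 behind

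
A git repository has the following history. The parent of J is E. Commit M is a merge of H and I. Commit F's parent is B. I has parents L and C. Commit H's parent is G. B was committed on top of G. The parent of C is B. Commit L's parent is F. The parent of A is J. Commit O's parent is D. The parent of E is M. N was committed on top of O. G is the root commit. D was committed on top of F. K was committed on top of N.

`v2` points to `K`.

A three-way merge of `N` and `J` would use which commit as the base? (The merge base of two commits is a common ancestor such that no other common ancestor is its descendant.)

F

Ancestors of N: {B, D, F, G, N, O}.
Ancestors of J: {B, C, E, F, G, H, I, J, L, M}.
Common ancestors: {B, F, G}.
Among these, F is not an ancestor of any other common ancestor — it is the merge base.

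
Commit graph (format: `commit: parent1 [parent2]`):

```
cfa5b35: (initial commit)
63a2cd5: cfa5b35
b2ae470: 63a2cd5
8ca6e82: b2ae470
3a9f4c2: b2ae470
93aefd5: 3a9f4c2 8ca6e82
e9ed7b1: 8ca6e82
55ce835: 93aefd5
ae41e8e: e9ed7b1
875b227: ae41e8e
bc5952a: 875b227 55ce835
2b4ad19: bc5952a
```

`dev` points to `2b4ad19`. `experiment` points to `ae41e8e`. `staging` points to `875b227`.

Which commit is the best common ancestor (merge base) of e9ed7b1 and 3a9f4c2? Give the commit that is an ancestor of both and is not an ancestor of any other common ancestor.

b2ae470

Ancestors of e9ed7b1: {63a2cd5, 8ca6e82, b2ae470, cfa5b35, e9ed7b1}.
Ancestors of 3a9f4c2: {3a9f4c2, 63a2cd5, b2ae470, cfa5b35}.
Common ancestors: {63a2cd5, b2ae470, cfa5b35}.
Among these, b2ae470 is not an ancestor of any other common ancestor — it is the merge base.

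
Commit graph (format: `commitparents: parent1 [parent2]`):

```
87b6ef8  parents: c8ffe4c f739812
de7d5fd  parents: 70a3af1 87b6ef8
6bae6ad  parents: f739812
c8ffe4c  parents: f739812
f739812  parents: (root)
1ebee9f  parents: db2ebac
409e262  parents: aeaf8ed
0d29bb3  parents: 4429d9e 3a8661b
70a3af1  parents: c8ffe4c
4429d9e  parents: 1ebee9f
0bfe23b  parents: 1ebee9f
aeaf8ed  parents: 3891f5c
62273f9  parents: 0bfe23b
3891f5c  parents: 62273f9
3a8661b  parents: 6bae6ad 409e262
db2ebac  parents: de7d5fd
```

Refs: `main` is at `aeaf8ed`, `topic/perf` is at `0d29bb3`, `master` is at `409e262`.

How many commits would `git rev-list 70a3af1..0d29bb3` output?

13

Reachable from 0d29bb3: {0bfe23b, 0d29bb3, 1ebee9f, 3891f5c, 3a8661b, 409e262, 4429d9e, 62273f9, 6bae6ad, 70a3af1, 87b6ef8, aeaf8ed, c8ffe4c, db2ebac, de7d5fd, f739812}.
Reachable from 70a3af1: {70a3af1, c8ffe4c, f739812}.
In 0d29bb3's history but not 70a3af1's: {0bfe23b, 0d29bb3, 1ebee9f, 3891f5c, 3a8661b, 409e262, 4429d9e, 62273f9, 6bae6ad, 87b6ef8, aeaf8ed, db2ebac, de7d5fd} — 13 commits.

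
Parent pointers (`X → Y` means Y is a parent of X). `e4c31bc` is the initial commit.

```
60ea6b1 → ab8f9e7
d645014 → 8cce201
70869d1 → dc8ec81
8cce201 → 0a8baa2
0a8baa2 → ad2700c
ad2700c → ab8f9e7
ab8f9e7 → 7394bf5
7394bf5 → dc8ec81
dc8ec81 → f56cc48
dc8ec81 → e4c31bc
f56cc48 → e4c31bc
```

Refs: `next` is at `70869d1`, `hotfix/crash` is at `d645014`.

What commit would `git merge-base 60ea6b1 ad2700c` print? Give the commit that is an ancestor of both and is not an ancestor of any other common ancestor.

Ancestors of 60ea6b1: {60ea6b1, 7394bf5, ab8f9e7, dc8ec81, e4c31bc, f56cc48}.
Ancestors of ad2700c: {7394bf5, ab8f9e7, ad2700c, dc8ec81, e4c31bc, f56cc48}.
Common ancestors: {7394bf5, ab8f9e7, dc8ec81, e4c31bc, f56cc48}.
Among these, ab8f9e7 is not an ancestor of any other common ancestor — it is the merge base.

ab8f9e7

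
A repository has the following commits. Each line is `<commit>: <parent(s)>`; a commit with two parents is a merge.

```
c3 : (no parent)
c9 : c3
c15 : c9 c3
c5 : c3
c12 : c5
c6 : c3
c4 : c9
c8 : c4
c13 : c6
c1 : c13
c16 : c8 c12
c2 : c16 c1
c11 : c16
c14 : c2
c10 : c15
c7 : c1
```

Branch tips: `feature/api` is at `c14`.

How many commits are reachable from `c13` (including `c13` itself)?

Walking parent pointers from c13: reachable set = {c13, c3, c6}.
That is 3 commits.

3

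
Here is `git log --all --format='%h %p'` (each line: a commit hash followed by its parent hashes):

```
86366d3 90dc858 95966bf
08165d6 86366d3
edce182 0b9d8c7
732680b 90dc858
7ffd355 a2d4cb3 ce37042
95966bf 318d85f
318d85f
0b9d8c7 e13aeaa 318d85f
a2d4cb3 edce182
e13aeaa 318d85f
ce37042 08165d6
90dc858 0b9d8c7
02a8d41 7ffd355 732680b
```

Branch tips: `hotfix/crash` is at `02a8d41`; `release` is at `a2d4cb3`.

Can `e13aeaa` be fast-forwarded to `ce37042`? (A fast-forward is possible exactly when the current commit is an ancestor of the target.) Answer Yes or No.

Yes

A fast-forward from e13aeaa to ce37042 is possible iff e13aeaa is an ancestor of ce37042.
Ancestors of ce37042: {08165d6, 0b9d8c7, 318d85f, 86366d3, 90dc858, 95966bf, ce37042, e13aeaa}.
e13aeaa is among them, so fast-forward is possible.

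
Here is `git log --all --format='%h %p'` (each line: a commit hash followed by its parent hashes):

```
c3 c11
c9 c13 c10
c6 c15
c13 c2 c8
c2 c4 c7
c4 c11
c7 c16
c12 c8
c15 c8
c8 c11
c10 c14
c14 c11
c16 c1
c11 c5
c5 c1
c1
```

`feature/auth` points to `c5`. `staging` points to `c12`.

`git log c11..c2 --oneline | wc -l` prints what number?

4

Reachable from c2: {c1, c11, c16, c2, c4, c5, c7}.
Reachable from c11: {c1, c11, c5}.
In c2's history but not c11's: {c16, c2, c4, c7} — 4 commits.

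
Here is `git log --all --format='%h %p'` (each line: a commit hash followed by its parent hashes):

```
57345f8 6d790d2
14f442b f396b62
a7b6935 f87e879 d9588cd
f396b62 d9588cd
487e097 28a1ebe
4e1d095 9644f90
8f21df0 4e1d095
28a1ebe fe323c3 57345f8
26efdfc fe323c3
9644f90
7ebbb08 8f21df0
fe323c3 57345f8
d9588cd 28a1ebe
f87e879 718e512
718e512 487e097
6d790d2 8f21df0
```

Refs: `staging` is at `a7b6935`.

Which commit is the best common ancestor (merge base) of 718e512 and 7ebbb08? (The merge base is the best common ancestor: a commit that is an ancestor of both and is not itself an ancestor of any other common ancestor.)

8f21df0

Ancestors of 718e512: {28a1ebe, 487e097, 4e1d095, 57345f8, 6d790d2, 718e512, 8f21df0, 9644f90, fe323c3}.
Ancestors of 7ebbb08: {4e1d095, 7ebbb08, 8f21df0, 9644f90}.
Common ancestors: {4e1d095, 8f21df0, 9644f90}.
Among these, 8f21df0 is not an ancestor of any other common ancestor — it is the merge base.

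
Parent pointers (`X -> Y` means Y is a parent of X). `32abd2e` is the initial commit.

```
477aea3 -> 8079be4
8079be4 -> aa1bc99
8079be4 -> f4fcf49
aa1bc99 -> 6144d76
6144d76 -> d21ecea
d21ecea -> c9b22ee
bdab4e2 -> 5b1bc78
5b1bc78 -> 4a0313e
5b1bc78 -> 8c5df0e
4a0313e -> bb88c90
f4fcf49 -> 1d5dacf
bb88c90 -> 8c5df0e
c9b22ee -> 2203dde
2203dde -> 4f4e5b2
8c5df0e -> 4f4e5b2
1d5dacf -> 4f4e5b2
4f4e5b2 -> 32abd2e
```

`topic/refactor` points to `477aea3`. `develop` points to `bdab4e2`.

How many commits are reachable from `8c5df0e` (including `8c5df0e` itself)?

Walking parent pointers from 8c5df0e: reachable set = {32abd2e, 4f4e5b2, 8c5df0e}.
That is 3 commits.

3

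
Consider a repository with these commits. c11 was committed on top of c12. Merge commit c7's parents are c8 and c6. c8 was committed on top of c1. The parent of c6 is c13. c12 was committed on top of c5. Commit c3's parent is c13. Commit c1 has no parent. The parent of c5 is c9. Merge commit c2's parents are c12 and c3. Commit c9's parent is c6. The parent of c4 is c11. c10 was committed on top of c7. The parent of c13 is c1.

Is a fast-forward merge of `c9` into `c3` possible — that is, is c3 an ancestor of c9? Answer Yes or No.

A fast-forward from c3 to c9 is possible iff c3 is an ancestor of c9.
Ancestors of c9: {c1, c13, c6, c9}.
c3 is not among them, so fast-forward is not possible.

No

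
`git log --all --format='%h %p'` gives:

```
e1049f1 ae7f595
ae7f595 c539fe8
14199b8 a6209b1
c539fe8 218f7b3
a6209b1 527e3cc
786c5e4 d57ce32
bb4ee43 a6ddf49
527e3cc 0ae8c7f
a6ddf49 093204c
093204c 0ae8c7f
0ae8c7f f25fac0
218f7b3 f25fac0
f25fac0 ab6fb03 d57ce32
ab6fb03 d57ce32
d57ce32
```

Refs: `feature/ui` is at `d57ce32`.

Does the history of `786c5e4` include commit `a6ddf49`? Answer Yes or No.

Ancestors of 786c5e4: {786c5e4, d57ce32}.
a6ddf49 is not in that set, so it is not an ancestor of 786c5e4.

No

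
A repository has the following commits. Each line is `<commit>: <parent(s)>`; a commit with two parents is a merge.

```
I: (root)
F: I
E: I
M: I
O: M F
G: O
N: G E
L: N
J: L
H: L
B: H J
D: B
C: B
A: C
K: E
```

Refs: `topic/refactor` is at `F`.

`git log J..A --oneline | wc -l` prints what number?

4

Reachable from A: {A, B, C, E, F, G, H, I, J, L, M, N, O}.
Reachable from J: {E, F, G, I, J, L, M, N, O}.
In A's history but not J's: {A, B, C, H} — 4 commits.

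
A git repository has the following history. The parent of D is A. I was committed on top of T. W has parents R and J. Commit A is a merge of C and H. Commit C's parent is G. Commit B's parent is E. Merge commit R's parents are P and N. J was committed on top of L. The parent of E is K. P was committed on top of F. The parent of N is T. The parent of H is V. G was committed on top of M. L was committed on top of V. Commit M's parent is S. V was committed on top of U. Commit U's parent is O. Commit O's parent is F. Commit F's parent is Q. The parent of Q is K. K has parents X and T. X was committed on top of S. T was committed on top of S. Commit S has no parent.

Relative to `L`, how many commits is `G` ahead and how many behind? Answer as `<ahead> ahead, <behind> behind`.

2 ahead, 9 behind

Reachable from G: {G, M, S}.
Reachable from L: {F, K, L, O, Q, S, T, U, V, X}.
Only in G's history (ahead): {G, M} — 2.
Only in L's history (behind): {F, K, L, O, Q, T, U, V, X} — 9.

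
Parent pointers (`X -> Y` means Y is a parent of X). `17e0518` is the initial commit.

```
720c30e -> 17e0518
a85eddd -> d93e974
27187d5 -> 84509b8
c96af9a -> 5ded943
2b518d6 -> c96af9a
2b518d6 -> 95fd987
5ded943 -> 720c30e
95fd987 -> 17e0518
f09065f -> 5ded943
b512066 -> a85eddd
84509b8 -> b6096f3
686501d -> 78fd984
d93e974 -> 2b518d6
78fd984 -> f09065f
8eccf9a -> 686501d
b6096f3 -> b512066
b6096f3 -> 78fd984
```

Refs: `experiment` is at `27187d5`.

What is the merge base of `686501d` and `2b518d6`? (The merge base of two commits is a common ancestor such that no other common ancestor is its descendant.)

5ded943

Ancestors of 686501d: {17e0518, 5ded943, 686501d, 720c30e, 78fd984, f09065f}.
Ancestors of 2b518d6: {17e0518, 2b518d6, 5ded943, 720c30e, 95fd987, c96af9a}.
Common ancestors: {17e0518, 5ded943, 720c30e}.
Among these, 5ded943 is not an ancestor of any other common ancestor — it is the merge base.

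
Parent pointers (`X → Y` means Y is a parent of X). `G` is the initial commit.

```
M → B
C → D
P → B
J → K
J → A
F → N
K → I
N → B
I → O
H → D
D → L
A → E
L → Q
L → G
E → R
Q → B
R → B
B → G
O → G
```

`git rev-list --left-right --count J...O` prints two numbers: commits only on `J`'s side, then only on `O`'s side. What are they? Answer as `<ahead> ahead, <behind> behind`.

7 ahead, 0 behind

Reachable from J: {A, B, E, G, I, J, K, O, R}.
Reachable from O: {G, O}.
Only in J's history (ahead): {A, B, E, I, J, K, R} — 7.
Only in O's history (behind): {} — 0.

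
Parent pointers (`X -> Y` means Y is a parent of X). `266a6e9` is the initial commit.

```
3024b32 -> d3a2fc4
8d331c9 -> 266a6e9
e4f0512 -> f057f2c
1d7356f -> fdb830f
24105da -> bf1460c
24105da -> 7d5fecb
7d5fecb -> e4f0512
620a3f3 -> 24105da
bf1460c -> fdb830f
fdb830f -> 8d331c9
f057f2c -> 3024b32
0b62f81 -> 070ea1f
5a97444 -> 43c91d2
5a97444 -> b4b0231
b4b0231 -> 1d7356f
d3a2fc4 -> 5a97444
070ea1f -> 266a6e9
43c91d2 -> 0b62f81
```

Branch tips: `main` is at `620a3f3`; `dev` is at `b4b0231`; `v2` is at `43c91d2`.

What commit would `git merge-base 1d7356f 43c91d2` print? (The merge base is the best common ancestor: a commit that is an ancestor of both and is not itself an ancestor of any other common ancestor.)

Ancestors of 1d7356f: {1d7356f, 266a6e9, 8d331c9, fdb830f}.
Ancestors of 43c91d2: {070ea1f, 0b62f81, 266a6e9, 43c91d2}.
Common ancestors: {266a6e9}.
The only common ancestor is 266a6e9, so it is the merge base.

266a6e9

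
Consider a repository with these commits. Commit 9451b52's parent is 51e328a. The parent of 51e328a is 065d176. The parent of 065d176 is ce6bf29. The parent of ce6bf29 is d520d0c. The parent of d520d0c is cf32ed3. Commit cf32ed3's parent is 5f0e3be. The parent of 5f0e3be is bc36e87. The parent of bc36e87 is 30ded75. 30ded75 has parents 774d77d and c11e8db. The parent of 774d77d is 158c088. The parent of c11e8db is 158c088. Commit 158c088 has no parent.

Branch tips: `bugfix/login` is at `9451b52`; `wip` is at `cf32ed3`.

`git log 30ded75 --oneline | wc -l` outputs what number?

Walking parent pointers from 30ded75: reachable set = {158c088, 30ded75, 774d77d, c11e8db}.
That is 4 commits.

4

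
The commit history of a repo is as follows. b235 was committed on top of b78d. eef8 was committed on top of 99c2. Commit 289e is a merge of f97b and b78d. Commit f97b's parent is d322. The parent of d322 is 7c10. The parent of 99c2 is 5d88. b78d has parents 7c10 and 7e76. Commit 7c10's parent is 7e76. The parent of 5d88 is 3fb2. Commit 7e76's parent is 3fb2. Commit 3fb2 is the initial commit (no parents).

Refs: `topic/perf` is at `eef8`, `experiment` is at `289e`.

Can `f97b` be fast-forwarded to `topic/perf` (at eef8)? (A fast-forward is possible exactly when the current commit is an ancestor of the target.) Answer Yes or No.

A fast-forward from f97b to eef8 is possible iff f97b is an ancestor of eef8.
Ancestors of eef8: {3fb2, 5d88, 99c2, eef8}.
f97b is not among them, so fast-forward is not possible.

No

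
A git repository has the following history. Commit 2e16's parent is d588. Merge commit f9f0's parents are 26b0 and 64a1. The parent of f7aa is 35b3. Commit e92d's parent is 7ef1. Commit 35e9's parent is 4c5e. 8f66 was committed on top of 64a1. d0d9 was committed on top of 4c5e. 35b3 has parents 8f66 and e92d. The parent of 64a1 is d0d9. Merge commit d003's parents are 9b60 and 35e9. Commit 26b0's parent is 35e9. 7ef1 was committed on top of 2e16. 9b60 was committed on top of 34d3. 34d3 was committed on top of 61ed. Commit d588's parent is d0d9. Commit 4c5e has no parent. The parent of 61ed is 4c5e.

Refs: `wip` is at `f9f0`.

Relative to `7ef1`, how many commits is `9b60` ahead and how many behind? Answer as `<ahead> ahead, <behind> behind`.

Reachable from 9b60: {34d3, 4c5e, 61ed, 9b60}.
Reachable from 7ef1: {2e16, 4c5e, 7ef1, d0d9, d588}.
Only in 9b60's history (ahead): {34d3, 61ed, 9b60} — 3.
Only in 7ef1's history (behind): {2e16, 7ef1, d0d9, d588} — 4.

3 ahead, 4 behind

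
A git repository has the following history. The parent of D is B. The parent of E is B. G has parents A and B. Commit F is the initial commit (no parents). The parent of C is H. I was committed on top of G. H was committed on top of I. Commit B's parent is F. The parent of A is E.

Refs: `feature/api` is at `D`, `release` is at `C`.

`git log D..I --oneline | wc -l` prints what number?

Reachable from I: {A, B, E, F, G, I}.
Reachable from D: {B, D, F}.
In I's history but not D's: {A, E, G, I} — 4 commits.

4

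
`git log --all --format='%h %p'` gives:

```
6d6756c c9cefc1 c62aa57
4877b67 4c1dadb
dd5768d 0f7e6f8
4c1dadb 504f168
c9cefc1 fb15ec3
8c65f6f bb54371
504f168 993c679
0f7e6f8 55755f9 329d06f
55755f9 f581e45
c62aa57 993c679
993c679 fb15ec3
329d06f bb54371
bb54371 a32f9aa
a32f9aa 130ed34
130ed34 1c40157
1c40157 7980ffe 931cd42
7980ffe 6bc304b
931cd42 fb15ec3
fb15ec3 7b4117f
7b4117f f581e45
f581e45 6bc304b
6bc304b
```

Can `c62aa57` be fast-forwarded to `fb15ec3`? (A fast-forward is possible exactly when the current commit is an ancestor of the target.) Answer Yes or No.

A fast-forward from c62aa57 to fb15ec3 is possible iff c62aa57 is an ancestor of fb15ec3.
Ancestors of fb15ec3: {6bc304b, 7b4117f, f581e45, fb15ec3}.
c62aa57 is not among them, so fast-forward is not possible.

No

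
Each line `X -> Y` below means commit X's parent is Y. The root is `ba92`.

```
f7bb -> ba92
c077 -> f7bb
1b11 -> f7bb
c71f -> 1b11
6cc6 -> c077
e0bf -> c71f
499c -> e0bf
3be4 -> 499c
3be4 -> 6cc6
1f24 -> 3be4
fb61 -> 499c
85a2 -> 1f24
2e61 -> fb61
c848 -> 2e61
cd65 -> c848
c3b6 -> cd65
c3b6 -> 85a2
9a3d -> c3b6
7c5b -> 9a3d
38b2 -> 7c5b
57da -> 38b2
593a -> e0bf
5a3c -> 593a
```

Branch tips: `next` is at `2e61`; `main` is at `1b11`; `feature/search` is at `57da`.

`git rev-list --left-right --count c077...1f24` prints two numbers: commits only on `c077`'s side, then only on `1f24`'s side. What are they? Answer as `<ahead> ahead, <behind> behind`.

Reachable from c077: {ba92, c077, f7bb}.
Reachable from 1f24: {1b11, 1f24, 3be4, 499c, 6cc6, ba92, c077, c71f, e0bf, f7bb}.
Only in c077's history (ahead): {} — 0.
Only in 1f24's history (behind): {1b11, 1f24, 3be4, 499c, 6cc6, c71f, e0bf} — 7.

0 ahead, 7 behind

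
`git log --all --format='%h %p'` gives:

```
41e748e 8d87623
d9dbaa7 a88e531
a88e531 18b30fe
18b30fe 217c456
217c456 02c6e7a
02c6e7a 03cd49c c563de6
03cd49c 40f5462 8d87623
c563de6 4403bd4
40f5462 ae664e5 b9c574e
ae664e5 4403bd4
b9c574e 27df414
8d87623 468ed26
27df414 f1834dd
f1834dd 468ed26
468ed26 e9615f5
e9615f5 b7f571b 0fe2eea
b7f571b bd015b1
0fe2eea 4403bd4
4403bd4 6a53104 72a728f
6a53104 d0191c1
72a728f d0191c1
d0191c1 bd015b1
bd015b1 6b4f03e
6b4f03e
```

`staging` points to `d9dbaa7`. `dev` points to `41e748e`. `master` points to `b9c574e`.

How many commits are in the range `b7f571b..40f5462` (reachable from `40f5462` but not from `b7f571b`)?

Reachable from 40f5462: {0fe2eea, 27df414, 40f5462, 4403bd4, 468ed26, 6a53104, 6b4f03e, 72a728f, ae664e5, b7f571b, b9c574e, bd015b1, d0191c1, e9615f5, f1834dd}.
Reachable from b7f571b: {6b4f03e, b7f571b, bd015b1}.
In 40f5462's history but not b7f571b's: {0fe2eea, 27df414, 40f5462, 4403bd4, 468ed26, 6a53104, 72a728f, ae664e5, b9c574e, d0191c1, e9615f5, f1834dd} — 12 commits.

12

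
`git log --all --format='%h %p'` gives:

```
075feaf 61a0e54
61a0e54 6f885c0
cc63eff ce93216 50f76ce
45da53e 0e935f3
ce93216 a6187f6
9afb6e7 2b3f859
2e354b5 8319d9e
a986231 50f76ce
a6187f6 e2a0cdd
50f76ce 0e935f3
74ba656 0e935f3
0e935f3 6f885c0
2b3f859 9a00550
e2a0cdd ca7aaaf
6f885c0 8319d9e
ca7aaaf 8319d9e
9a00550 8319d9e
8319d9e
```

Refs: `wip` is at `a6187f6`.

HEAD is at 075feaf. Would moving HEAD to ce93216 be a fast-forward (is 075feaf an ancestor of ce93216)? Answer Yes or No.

A fast-forward from 075feaf to ce93216 is possible iff 075feaf is an ancestor of ce93216.
Ancestors of ce93216: {8319d9e, a6187f6, ca7aaaf, ce93216, e2a0cdd}.
075feaf is not among them, so fast-forward is not possible.

No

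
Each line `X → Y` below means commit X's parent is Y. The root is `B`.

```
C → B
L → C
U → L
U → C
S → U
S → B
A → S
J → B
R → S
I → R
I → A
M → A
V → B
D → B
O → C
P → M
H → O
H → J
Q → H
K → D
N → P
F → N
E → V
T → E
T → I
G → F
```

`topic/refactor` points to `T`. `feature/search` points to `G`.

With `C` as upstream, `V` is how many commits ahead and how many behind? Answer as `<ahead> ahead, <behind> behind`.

Reachable from V: {B, V}.
Reachable from C: {B, C}.
Only in V's history (ahead): {V} — 1.
Only in C's history (behind): {C} — 1.

1 ahead, 1 behind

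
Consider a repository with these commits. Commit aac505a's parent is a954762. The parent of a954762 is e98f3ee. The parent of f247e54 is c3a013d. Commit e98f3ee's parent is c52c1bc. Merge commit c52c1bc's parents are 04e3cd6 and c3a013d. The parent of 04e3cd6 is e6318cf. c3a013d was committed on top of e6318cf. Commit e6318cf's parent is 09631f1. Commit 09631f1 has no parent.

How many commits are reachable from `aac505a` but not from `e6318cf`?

6

Reachable from aac505a: {04e3cd6, 09631f1, a954762, aac505a, c3a013d, c52c1bc, e6318cf, e98f3ee}.
Reachable from e6318cf: {09631f1, e6318cf}.
In aac505a's history but not e6318cf's: {04e3cd6, a954762, aac505a, c3a013d, c52c1bc, e98f3ee} — 6 commits.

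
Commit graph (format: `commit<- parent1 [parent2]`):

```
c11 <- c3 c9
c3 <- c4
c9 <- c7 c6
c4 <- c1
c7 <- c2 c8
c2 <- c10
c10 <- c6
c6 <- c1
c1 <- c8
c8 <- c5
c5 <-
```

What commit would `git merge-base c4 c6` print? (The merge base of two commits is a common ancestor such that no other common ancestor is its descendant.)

c1

Ancestors of c4: {c1, c4, c5, c8}.
Ancestors of c6: {c1, c5, c6, c8}.
Common ancestors: {c1, c5, c8}.
Among these, c1 is not an ancestor of any other common ancestor — it is the merge base.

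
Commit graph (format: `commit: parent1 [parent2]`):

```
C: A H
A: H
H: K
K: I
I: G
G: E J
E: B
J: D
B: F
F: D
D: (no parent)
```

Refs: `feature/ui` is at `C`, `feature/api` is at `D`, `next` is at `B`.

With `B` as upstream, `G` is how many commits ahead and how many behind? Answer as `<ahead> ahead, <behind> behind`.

Reachable from G: {B, D, E, F, G, J}.
Reachable from B: {B, D, F}.
Only in G's history (ahead): {E, G, J} — 3.
Only in B's history (behind): {} — 0.

3 ahead, 0 behind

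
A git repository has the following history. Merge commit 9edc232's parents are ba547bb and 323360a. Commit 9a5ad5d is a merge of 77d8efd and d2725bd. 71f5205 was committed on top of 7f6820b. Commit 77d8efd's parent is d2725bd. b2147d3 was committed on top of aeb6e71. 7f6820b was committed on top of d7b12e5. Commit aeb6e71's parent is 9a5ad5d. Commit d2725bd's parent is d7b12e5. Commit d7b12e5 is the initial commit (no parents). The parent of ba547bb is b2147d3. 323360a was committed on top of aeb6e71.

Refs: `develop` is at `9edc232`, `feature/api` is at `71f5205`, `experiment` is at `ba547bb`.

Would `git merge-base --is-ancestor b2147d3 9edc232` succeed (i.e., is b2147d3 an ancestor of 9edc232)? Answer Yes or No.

Ancestors of 9edc232 (commits reachable by following parents): {323360a, 77d8efd, 9a5ad5d, 9edc232, aeb6e71, b2147d3, ba547bb, d2725bd, d7b12e5}.
b2147d3 is in that set, so it is an ancestor of 9edc232.

Yes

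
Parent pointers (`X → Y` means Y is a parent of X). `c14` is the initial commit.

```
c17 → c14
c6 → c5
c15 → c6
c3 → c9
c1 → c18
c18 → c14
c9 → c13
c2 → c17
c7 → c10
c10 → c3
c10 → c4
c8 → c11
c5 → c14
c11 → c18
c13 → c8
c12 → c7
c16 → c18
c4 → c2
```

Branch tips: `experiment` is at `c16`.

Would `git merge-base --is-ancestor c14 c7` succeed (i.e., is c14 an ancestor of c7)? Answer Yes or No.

Yes

Ancestors of c7 (commits reachable by following parents): {c10, c11, c13, c14, c17, c18, c2, c3, c4, c7, c8, c9}.
c14 is in that set, so it is an ancestor of c7.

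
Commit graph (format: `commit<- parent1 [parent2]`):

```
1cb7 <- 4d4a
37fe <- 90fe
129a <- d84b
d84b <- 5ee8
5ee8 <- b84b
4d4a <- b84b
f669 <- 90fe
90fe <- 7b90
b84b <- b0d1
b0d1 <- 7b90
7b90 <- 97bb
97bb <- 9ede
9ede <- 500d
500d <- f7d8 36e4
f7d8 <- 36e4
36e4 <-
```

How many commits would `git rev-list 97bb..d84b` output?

Reachable from d84b: {36e4, 500d, 5ee8, 7b90, 97bb, 9ede, b0d1, b84b, d84b, f7d8}.
Reachable from 97bb: {36e4, 500d, 97bb, 9ede, f7d8}.
In d84b's history but not 97bb's: {5ee8, 7b90, b0d1, b84b, d84b} — 5 commits.

5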